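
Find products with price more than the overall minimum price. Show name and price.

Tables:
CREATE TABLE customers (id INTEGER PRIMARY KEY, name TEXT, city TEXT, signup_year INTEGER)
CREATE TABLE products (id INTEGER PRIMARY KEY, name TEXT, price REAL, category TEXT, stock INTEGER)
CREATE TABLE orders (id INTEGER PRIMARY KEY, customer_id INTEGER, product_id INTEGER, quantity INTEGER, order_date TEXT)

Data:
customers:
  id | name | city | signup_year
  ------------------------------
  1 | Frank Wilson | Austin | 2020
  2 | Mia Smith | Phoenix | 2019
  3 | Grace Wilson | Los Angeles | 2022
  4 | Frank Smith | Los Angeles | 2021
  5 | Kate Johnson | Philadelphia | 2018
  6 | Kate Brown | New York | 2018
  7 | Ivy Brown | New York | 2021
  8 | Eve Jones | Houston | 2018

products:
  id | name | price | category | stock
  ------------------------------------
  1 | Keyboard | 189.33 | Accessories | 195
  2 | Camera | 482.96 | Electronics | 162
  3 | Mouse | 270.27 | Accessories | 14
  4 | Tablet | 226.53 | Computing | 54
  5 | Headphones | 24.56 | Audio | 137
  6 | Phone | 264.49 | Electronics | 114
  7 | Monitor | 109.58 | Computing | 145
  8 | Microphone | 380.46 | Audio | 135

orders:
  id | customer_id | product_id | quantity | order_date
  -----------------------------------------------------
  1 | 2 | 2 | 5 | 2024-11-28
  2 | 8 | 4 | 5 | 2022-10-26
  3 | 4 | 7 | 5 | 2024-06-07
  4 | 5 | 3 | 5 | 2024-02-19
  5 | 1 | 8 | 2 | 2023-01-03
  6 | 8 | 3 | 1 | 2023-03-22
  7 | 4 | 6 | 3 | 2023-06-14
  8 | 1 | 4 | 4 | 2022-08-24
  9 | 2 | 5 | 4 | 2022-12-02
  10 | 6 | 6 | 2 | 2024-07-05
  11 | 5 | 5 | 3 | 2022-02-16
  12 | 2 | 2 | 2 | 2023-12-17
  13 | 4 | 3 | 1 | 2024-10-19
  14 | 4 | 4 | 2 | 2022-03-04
SELECT name, price FROM products WHERE price > (SELECT MIN(price) FROM products)

Execution result:
name | price
Keyboard | 189.33
Camera | 482.96
Mouse | 270.27
Tablet | 226.53
Phone | 264.49
Monitor | 109.58
Microphone | 380.46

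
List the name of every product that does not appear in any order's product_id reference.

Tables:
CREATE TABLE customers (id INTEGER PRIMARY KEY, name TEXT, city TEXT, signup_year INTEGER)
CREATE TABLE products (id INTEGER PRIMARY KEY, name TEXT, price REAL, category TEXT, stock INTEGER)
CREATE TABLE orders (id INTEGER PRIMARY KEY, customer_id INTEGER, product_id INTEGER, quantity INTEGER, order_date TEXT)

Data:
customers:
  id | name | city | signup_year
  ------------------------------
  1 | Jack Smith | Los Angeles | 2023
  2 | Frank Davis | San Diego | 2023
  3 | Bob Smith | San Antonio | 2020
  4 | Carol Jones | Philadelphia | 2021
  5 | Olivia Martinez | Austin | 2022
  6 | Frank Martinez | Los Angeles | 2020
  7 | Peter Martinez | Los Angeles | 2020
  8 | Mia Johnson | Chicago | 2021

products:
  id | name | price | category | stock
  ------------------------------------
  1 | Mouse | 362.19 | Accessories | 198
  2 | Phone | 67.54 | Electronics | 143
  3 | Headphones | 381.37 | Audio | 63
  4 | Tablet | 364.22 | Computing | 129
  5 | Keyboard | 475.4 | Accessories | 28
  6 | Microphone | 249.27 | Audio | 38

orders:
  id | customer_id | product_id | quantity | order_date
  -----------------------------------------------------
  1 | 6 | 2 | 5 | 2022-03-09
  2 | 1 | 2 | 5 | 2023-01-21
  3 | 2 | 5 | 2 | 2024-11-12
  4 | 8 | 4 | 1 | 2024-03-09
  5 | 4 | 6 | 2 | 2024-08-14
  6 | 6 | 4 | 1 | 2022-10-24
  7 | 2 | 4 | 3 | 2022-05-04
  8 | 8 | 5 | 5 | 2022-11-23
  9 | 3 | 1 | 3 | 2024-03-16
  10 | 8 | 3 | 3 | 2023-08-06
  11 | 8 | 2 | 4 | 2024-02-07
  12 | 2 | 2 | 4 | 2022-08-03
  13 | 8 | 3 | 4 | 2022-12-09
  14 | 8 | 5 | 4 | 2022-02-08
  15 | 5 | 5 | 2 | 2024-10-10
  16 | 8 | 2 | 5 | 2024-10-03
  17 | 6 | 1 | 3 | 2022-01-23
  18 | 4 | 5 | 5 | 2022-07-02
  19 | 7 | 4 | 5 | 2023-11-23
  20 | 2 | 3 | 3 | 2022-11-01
SELECT p.name FROM products p LEFT JOIN orders c ON c.product_id = p.id WHERE c.id IS NULL

Execution result:
(no rows)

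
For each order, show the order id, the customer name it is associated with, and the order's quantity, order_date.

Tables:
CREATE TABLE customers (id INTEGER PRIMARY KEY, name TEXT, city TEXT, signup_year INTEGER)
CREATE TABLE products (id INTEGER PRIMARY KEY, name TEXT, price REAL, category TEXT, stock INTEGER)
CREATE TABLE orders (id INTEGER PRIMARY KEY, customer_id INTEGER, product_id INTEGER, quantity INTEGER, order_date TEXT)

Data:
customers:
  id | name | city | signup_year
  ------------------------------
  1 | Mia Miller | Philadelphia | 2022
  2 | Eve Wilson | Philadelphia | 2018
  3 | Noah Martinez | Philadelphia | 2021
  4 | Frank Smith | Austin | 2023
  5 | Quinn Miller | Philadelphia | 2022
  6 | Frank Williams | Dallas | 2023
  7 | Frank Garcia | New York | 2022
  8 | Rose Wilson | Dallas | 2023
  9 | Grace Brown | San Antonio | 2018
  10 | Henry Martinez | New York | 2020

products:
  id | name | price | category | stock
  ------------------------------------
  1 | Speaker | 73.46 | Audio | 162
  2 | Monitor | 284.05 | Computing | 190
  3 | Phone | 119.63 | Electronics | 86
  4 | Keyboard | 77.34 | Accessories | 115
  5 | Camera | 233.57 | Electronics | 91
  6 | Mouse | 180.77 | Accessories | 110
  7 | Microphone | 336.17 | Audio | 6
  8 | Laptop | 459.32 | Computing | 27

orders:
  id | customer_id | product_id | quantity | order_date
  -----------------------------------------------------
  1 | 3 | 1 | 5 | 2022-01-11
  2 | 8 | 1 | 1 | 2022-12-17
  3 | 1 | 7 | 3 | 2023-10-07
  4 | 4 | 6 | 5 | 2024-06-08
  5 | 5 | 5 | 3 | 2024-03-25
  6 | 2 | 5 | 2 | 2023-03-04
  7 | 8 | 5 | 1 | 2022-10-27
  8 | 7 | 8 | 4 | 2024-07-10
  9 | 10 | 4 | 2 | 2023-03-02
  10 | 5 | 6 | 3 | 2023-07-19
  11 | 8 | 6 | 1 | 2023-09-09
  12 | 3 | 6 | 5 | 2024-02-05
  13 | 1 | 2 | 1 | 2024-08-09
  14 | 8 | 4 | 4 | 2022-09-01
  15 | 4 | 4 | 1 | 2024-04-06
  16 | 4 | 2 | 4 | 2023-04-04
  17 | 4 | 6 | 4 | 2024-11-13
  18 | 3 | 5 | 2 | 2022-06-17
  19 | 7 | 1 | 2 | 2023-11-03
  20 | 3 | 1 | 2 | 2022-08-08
SELECT c.id, p.name AS customer, c.quantity, c.order_date FROM orders c JOIN customers p ON c.customer_id = p.id

Execution result:
id | customer | quantity | order_date
1 | Noah Martinez | 5 | 2022-01-11
2 | Rose Wilson | 1 | 2022-12-17
3 | Mia Miller | 3 | 2023-10-07
4 | Frank Smith | 5 | 2024-06-08
5 | Quinn Miller | 3 | 2024-03-25
6 | Eve Wilson | 2 | 2023-03-04
7 | Rose Wilson | 1 | 2022-10-27
8 | Frank Garcia | 4 | 2024-07-10
9 | Henry Martinez | 2 | 2023-03-02
10 | Quinn Miller | 3 | 2023-07-19
11 | Rose Wilson | 1 | 2023-09-09
12 | Noah Martinez | 5 | 2024-02-05
13 | Mia Miller | 1 | 2024-08-09
14 | Rose Wilson | 4 | 2022-09-01
15 | Frank Smith | 1 | 2024-04-06
16 | Frank Smith | 4 | 2023-04-04
17 | Frank Smith | 4 | 2024-11-13
18 | Noah Martinez | 2 | 2022-06-17
19 | Frank Garcia | 2 | 2023-11-03
20 | Noah Martinez | 2 | 2022-08-08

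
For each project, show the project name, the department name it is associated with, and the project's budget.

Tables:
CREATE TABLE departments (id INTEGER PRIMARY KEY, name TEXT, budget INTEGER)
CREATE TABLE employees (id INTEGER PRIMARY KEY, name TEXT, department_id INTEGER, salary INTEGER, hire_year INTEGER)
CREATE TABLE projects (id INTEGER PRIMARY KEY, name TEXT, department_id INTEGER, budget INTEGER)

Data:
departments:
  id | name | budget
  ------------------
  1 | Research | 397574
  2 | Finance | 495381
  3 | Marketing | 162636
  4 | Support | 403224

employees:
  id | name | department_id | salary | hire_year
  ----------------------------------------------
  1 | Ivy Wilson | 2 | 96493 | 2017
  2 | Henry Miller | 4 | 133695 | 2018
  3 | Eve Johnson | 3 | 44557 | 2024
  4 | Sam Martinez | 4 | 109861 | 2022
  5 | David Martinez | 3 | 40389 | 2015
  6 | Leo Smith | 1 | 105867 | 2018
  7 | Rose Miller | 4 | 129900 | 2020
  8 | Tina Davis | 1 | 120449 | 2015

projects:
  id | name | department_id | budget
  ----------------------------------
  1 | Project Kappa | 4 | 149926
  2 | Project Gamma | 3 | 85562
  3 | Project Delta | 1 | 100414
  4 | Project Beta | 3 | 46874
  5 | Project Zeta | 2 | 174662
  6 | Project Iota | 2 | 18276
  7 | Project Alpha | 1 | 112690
SELECT c.name, p.name AS department, c.budget FROM projects c JOIN departments p ON c.department_id = p.id

Execution result:
name | department | budget
Project Kappa | Support | 149926
Project Gamma | Marketing | 85562
Project Delta | Research | 100414
Project Beta | Marketing | 46874
Project Zeta | Finance | 174662
Project Iota | Finance | 18276
Project Alpha | Research | 112690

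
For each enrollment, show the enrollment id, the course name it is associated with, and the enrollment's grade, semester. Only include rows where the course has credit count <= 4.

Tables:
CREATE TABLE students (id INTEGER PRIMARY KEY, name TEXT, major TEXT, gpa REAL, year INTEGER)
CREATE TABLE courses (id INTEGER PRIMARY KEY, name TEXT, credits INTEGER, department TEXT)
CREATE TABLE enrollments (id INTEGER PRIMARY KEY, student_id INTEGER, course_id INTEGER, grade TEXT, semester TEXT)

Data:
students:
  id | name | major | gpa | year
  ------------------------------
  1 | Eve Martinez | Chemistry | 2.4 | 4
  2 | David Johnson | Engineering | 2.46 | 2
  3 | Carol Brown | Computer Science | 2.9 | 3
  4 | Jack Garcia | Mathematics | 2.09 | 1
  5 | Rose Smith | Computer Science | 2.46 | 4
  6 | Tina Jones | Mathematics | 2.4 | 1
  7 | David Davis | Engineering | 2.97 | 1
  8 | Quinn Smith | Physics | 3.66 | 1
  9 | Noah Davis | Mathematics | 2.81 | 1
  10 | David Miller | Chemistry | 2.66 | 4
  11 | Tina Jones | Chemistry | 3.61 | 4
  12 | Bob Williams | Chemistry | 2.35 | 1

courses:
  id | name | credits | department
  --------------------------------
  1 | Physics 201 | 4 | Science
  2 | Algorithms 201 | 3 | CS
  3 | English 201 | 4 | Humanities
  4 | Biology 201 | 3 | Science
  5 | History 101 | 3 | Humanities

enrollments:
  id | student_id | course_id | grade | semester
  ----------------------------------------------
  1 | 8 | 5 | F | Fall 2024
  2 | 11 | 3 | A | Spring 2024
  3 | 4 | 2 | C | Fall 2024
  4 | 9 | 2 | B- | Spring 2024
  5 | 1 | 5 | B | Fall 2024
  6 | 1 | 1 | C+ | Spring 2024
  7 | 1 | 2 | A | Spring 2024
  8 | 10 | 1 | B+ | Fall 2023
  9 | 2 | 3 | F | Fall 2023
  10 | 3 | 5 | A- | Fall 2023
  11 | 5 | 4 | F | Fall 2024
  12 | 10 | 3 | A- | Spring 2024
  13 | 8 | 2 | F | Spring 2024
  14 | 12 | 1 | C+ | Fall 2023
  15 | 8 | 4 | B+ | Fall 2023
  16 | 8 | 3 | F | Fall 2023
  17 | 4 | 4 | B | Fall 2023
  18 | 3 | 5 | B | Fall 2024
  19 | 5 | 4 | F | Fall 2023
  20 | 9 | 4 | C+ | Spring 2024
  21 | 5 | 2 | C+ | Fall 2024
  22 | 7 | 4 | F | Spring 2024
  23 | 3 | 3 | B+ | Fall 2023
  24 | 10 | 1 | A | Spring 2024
SELECT c.id, p.name AS course, c.grade, c.semester FROM enrollments c JOIN courses p ON c.course_id = p.id WHERE p.credits <= 4

Execution result:
id | course | grade | semester
1 | History 101 | F | Fall 2024
2 | English 201 | A | Spring 2024
3 | Algorithms 201 | C | Fall 2024
4 | Algorithms 201 | B- | Spring 2024
5 | History 101 | B | Fall 2024
6 | Physics 201 | C+ | Spring 2024
7 | Algorithms 201 | A | Spring 2024
8 | Physics 201 | B+ | Fall 2023
9 | English 201 | F | Fall 2023
10 | History 101 | A- | Fall 2023
11 | Biology 201 | F | Fall 2024
12 | English 201 | A- | Spring 2024
13 | Algorithms 201 | F | Spring 2024
14 | Physics 201 | C+ | Fall 2023
15 | Biology 201 | B+ | Fall 2023
16 | English 201 | F | Fall 2023
17 | Biology 201 | B | Fall 2023
18 | History 101 | B | Fall 2024
19 | Biology 201 | F | Fall 2023
20 | Biology 201 | C+ | Spring 2024
21 | Algorithms 201 | C+ | Fall 2024
22 | Biology 201 | F | Spring 2024
23 | English 201 | B+ | Fall 2023
24 | Physics 201 | A | Spring 2024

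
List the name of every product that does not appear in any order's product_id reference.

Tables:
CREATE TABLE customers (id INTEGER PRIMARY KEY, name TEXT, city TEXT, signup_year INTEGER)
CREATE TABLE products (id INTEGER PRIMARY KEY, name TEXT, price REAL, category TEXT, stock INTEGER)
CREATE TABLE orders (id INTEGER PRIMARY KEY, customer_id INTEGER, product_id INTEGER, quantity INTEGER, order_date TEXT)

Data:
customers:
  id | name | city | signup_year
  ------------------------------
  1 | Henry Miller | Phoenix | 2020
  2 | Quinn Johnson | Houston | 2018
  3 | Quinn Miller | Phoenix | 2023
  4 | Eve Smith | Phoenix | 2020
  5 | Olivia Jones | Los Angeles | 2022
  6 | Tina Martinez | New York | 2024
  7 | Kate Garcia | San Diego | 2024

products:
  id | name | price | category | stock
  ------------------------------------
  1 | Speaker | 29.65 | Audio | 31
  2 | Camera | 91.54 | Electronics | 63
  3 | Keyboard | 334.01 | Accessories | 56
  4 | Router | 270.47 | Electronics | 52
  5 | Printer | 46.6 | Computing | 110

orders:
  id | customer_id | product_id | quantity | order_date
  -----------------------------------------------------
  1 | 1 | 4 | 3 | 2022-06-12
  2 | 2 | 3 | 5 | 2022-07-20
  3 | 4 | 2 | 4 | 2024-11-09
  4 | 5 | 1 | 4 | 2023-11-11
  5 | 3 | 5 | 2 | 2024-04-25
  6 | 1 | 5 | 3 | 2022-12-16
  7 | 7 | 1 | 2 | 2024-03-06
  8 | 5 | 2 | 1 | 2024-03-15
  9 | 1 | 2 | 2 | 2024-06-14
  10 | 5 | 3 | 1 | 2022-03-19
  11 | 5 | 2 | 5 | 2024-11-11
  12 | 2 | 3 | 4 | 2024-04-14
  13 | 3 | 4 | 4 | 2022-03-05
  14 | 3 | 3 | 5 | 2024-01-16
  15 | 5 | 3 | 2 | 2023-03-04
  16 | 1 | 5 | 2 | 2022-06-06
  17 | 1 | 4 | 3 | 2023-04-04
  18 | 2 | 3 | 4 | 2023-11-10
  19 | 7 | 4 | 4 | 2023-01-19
SELECT p.name FROM products p LEFT JOIN orders c ON c.product_id = p.id WHERE c.id IS NULL

Execution result:
(no rows)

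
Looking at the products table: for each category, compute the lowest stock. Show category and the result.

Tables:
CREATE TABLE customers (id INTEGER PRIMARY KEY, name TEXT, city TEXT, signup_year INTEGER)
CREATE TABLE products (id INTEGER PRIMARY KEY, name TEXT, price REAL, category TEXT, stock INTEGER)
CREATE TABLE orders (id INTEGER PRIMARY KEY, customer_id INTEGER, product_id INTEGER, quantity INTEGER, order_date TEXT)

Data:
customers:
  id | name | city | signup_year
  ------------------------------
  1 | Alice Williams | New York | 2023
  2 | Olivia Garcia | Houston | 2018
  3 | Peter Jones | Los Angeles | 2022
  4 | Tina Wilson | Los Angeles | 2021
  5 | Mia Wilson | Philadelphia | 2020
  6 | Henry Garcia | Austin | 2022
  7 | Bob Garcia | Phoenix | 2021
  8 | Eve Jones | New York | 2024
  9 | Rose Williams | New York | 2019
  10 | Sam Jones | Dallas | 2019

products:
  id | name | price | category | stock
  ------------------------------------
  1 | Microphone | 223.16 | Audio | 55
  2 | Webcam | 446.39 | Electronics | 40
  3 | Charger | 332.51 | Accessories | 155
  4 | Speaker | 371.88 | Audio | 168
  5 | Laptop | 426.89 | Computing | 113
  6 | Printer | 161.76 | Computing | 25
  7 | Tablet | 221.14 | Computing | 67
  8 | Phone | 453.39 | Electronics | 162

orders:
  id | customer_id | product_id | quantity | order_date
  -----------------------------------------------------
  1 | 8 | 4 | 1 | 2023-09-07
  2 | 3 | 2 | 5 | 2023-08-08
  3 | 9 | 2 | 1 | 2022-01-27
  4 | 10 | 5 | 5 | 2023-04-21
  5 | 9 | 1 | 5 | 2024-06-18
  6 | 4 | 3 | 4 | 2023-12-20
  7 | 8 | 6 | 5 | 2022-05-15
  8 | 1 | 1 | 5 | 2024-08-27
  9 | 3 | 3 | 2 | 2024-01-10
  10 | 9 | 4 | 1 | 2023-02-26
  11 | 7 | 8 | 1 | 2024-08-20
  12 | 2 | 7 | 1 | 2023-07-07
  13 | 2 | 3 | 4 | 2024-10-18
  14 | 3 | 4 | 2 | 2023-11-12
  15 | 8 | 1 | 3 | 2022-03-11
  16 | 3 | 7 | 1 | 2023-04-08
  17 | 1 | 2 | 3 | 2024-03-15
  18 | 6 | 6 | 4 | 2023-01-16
SELECT category, MIN(stock) AS min_stock FROM products GROUP BY category

Execution result:
category | min_stock
Accessories | 155
Audio | 55
Computing | 25
Electronics | 40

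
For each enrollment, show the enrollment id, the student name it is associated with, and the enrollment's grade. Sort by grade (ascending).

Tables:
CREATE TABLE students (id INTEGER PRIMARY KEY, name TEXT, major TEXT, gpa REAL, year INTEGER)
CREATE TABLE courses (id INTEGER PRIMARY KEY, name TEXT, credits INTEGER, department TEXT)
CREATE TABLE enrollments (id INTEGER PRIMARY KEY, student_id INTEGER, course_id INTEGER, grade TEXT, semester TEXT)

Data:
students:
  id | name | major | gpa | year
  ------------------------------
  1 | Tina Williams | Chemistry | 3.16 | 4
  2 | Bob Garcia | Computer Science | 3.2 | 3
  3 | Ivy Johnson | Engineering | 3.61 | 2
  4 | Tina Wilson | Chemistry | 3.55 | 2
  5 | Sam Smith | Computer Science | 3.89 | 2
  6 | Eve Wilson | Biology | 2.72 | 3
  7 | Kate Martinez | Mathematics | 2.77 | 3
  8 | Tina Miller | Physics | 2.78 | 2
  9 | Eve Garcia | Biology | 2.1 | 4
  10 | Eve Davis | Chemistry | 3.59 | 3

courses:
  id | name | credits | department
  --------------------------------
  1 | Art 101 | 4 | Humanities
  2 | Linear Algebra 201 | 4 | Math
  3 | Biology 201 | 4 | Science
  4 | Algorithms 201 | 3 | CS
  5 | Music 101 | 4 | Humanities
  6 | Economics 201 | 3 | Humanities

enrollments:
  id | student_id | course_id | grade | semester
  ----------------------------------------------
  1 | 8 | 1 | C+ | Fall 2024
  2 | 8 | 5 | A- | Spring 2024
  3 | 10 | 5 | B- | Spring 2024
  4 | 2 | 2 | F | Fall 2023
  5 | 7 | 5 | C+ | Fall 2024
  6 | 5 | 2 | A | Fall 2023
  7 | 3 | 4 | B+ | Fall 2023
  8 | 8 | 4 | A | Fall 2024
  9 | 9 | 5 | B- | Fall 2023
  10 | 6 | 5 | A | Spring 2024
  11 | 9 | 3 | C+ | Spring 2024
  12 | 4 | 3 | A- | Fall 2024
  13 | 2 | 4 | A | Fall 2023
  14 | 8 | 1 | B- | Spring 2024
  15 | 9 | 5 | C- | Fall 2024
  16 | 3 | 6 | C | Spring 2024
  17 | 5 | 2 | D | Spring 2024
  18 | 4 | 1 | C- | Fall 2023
SELECT c.id, p.name AS student, c.grade FROM enrollments c JOIN students p ON c.student_id = p.id ORDER BY c.grade ASC

Execution result:
id | student | grade
6 | Sam Smith | A
8 | Tina Miller | A
10 | Eve Wilson | A
13 | Bob Garcia | A
2 | Tina Miller | A-
12 | Tina Wilson | A-
7 | Ivy Johnson | B+
3 | Eve Davis | B-
9 | Eve Garcia | B-
14 | Tina Miller | B-
16 | Ivy Johnson | C
1 | Tina Miller | C+
5 | Kate Martinez | C+
11 | Eve Garcia | C+
15 | Eve Garcia | C-
18 | Tina Wilson | C-
17 | Sam Smith | D
4 | Bob Garcia | F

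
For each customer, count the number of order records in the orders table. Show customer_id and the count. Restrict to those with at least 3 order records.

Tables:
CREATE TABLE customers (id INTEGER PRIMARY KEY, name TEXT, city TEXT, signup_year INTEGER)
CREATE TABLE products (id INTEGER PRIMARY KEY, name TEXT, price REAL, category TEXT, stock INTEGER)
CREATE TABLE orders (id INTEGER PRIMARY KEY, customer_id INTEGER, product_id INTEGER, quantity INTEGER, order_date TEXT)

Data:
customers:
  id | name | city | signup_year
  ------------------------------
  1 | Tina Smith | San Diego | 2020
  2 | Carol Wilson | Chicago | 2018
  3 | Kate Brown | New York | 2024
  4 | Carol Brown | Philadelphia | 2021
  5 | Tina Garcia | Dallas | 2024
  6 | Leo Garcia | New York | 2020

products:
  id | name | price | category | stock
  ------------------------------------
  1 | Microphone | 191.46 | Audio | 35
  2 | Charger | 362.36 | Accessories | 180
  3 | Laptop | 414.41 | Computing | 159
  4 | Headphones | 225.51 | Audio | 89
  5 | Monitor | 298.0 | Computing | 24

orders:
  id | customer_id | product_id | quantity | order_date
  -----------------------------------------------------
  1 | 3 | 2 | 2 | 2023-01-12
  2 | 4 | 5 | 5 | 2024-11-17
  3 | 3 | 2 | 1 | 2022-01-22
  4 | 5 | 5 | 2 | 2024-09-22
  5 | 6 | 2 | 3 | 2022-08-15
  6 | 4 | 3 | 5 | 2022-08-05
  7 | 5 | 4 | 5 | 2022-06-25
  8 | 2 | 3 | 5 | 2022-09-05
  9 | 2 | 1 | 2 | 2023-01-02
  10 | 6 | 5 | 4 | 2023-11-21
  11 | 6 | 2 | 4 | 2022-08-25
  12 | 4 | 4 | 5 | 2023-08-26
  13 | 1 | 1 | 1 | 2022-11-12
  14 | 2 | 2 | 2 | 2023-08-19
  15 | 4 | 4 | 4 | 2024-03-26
SELECT customer_id, COUNT(*) AS order_count FROM orders GROUP BY customer_id HAVING COUNT(*) >= 3

Execution result:
customer_id | order_count
2 | 3
4 | 4
6 | 3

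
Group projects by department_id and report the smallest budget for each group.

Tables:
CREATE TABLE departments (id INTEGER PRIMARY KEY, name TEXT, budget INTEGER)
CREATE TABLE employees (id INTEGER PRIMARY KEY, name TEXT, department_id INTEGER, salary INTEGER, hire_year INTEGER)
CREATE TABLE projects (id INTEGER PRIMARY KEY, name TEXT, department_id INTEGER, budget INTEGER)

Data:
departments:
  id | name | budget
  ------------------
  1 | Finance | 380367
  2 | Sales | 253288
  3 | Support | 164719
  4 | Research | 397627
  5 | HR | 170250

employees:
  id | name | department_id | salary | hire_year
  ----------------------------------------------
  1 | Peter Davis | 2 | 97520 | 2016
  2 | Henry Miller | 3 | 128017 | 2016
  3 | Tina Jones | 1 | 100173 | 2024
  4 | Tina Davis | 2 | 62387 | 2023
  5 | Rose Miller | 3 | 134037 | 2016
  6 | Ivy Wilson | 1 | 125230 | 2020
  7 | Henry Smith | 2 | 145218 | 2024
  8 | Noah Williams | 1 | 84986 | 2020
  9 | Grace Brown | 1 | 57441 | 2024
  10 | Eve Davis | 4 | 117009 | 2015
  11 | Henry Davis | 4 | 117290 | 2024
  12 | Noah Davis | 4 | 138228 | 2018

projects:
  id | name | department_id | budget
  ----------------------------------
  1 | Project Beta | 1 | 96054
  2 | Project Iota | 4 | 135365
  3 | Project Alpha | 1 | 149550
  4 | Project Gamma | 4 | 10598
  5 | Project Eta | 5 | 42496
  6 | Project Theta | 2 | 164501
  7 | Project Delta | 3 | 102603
SELECT department_id, MIN(budget) AS min_budget FROM projects GROUP BY department_id

Execution result:
department_id | min_budget
1 | 96054
2 | 164501
3 | 102603
4 | 10598
5 | 42496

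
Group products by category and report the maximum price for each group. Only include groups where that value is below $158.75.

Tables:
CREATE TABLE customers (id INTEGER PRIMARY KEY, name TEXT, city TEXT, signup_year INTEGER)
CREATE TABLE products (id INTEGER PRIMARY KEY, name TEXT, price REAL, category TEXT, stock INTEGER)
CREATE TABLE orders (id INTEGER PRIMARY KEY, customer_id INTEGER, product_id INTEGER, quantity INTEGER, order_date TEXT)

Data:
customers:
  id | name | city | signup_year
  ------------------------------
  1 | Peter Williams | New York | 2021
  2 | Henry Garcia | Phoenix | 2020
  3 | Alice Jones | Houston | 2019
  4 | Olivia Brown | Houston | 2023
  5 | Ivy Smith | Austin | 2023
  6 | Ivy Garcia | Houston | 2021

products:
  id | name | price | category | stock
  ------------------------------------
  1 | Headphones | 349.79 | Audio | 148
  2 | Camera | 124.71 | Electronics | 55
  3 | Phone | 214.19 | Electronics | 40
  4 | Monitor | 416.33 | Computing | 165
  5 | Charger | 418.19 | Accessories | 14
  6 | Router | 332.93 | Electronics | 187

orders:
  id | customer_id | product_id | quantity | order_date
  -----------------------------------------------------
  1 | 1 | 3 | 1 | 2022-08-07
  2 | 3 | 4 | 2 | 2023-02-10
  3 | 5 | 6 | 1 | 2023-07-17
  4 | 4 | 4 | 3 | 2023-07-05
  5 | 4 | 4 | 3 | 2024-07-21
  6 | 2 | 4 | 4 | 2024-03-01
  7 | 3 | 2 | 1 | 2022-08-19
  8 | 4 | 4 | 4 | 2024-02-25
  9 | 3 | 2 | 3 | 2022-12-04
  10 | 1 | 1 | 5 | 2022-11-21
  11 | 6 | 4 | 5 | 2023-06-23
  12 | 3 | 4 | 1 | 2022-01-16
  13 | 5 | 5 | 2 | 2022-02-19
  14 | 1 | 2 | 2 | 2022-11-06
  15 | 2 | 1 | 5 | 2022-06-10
SELECT category, MAX(price) AS max_price FROM products GROUP BY category HAVING MAX(price) < 158.75

Execution result:
(no rows)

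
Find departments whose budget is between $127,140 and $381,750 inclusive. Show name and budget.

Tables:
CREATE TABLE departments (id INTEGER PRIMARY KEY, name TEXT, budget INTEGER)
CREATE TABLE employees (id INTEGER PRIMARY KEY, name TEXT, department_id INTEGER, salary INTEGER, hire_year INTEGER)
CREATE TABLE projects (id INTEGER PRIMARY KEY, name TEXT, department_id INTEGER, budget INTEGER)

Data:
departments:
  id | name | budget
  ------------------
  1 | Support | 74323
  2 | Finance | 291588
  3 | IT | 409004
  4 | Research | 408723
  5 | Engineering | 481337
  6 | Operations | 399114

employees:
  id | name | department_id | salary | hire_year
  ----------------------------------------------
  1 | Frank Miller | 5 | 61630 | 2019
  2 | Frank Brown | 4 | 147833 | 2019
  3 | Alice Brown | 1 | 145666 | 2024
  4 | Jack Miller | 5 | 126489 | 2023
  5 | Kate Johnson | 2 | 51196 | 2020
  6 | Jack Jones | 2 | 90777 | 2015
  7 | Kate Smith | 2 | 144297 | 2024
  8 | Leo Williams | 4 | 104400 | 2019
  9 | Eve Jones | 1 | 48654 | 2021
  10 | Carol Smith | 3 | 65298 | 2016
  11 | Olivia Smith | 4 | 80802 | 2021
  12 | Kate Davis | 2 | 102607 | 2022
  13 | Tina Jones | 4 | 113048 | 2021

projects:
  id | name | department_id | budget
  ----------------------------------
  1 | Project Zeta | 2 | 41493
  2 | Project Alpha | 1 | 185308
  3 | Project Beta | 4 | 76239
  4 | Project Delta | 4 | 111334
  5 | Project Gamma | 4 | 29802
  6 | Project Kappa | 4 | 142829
SELECT name, budget FROM departments WHERE budget BETWEEN 127140 AND 381750

Execution result:
name | budget
Finance | 291588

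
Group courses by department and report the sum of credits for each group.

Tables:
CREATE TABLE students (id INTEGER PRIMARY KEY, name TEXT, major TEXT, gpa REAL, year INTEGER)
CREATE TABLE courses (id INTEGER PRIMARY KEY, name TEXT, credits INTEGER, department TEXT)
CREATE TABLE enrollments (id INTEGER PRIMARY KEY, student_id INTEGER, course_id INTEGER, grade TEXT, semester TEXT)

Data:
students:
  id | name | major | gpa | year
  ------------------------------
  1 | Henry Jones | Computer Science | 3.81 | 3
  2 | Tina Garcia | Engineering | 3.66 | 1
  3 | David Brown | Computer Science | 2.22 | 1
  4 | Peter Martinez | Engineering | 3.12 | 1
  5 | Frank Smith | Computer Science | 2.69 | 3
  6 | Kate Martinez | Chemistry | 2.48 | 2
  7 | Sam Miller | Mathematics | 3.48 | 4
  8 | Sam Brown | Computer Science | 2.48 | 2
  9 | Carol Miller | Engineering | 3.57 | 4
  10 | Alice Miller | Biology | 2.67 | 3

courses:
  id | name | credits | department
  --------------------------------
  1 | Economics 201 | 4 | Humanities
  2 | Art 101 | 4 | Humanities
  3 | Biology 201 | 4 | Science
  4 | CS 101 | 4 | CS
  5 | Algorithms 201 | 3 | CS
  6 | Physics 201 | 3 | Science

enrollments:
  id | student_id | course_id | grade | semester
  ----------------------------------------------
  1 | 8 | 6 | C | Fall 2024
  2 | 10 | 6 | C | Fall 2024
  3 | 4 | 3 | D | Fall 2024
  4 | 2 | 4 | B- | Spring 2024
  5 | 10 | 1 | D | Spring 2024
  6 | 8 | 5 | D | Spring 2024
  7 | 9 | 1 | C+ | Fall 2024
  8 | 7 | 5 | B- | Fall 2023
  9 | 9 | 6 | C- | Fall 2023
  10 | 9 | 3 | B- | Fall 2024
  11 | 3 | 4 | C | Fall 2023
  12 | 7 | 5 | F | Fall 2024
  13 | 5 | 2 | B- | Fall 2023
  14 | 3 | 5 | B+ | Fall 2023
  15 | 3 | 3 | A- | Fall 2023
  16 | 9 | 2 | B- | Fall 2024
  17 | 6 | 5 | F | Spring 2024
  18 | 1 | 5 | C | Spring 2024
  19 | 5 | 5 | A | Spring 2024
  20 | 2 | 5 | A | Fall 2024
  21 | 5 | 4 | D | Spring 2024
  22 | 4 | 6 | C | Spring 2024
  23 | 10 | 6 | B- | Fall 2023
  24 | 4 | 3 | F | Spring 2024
SELECT department, SUM(credits) AS sum_credits FROM courses GROUP BY department

Execution result:
department | sum_credits
CS | 7
Humanities | 8
Science | 7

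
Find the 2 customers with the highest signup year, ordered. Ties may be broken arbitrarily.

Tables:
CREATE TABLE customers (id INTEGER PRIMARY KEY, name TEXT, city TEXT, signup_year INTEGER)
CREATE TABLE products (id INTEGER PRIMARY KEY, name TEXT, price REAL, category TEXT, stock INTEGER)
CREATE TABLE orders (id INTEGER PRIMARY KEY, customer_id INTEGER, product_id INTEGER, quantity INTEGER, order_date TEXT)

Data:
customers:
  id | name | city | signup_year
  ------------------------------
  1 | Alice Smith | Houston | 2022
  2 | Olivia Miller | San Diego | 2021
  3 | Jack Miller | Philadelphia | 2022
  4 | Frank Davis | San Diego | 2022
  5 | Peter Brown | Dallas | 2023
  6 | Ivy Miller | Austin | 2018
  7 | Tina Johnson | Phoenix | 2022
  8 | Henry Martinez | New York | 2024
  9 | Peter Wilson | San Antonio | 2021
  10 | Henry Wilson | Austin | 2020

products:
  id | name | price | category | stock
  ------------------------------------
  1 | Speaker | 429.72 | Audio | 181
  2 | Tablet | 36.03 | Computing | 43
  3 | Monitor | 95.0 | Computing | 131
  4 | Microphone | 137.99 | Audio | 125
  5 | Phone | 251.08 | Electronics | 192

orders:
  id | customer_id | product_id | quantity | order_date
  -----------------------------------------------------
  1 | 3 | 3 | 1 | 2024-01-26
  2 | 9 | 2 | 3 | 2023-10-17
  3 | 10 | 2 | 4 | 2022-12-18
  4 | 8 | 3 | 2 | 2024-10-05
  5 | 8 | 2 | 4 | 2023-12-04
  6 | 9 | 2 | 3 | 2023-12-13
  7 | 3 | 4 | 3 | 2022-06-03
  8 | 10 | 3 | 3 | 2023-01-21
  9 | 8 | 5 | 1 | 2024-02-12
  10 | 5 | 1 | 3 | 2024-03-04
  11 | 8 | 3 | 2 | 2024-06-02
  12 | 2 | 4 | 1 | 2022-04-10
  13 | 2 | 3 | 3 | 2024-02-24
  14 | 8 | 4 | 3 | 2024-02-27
SELECT name, signup_year FROM customers ORDER BY signup_year DESC LIMIT 2

Execution result:
name | signup_year
Henry Martinez | 2024
Peter Brown | 2023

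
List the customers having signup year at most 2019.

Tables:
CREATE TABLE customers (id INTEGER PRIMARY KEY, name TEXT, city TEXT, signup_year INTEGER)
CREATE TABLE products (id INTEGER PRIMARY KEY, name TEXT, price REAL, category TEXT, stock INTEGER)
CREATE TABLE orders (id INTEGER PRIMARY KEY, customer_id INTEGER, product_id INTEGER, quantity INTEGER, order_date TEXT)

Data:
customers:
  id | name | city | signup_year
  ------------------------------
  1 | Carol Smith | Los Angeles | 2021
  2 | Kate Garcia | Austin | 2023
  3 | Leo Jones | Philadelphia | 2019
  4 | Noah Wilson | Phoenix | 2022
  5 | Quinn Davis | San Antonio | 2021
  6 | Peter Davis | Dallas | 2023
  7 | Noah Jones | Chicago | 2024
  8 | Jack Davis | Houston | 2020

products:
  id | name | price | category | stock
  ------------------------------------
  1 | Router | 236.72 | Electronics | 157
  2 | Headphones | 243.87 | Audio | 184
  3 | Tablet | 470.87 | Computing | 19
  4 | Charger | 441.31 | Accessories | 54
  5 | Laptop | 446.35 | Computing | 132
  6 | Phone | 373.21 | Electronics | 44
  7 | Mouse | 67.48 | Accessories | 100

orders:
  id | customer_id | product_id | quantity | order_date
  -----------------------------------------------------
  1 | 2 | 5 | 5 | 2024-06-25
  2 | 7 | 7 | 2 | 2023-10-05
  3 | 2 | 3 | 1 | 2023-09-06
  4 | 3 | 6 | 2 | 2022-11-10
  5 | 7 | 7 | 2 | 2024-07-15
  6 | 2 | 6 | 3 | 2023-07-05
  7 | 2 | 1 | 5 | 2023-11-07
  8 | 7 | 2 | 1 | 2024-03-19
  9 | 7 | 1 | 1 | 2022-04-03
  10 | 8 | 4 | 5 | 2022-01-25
SELECT name, signup_year FROM customers WHERE signup_year <= 2019

Execution result:
name | signup_year
Leo Jones | 2019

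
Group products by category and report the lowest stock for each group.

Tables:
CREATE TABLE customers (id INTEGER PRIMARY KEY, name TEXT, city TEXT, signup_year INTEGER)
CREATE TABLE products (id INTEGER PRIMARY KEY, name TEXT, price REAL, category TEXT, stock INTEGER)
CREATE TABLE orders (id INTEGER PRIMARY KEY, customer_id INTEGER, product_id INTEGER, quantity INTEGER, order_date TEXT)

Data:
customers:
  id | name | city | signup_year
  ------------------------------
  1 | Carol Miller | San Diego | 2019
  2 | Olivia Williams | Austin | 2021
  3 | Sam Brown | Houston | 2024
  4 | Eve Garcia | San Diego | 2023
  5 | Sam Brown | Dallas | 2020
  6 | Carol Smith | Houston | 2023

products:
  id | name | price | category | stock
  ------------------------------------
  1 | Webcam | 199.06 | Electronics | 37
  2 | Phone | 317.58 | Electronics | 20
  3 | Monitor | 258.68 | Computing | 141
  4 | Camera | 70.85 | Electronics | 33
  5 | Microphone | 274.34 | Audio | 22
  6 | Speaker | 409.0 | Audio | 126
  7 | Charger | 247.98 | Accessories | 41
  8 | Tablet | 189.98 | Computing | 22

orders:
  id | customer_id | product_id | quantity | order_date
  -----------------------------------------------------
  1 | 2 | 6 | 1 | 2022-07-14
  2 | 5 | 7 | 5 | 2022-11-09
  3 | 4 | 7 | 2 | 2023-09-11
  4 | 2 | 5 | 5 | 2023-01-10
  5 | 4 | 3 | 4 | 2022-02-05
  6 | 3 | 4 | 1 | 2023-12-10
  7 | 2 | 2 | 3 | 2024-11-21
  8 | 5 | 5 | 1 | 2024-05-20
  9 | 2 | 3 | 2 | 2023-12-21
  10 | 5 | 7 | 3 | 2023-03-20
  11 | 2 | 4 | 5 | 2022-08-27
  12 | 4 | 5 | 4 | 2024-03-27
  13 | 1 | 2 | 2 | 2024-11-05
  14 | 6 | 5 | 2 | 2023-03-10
SELECT category, MIN(stock) AS min_stock FROM products GROUP BY category

Execution result:
category | min_stock
Accessories | 41
Audio | 22
Computing | 22
Electronics | 20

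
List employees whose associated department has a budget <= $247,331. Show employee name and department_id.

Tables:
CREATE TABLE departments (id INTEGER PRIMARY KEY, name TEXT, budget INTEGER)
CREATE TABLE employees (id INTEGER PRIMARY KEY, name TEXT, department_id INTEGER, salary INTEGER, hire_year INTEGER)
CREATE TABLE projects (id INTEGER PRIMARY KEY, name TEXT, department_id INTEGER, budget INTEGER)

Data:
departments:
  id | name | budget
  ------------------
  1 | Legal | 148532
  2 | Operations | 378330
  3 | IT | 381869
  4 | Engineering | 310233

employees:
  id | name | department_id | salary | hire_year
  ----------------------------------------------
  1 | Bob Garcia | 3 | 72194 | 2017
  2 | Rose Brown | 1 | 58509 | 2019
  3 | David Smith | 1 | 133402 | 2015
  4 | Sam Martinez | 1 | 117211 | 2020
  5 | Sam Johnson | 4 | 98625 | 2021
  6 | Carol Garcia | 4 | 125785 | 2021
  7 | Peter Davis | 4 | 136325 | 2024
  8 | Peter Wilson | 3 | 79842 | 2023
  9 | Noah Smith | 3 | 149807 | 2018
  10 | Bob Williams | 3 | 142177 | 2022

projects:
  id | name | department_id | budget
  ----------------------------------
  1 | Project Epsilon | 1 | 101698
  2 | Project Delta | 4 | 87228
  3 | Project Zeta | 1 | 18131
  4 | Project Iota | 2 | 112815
SELECT name, department_id FROM employees WHERE department_id IN (SELECT id FROM departments WHERE budget <= 247331)

Execution result:
name | department_id
Rose Brown | 1
David Smith | 1
Sam Martinez | 1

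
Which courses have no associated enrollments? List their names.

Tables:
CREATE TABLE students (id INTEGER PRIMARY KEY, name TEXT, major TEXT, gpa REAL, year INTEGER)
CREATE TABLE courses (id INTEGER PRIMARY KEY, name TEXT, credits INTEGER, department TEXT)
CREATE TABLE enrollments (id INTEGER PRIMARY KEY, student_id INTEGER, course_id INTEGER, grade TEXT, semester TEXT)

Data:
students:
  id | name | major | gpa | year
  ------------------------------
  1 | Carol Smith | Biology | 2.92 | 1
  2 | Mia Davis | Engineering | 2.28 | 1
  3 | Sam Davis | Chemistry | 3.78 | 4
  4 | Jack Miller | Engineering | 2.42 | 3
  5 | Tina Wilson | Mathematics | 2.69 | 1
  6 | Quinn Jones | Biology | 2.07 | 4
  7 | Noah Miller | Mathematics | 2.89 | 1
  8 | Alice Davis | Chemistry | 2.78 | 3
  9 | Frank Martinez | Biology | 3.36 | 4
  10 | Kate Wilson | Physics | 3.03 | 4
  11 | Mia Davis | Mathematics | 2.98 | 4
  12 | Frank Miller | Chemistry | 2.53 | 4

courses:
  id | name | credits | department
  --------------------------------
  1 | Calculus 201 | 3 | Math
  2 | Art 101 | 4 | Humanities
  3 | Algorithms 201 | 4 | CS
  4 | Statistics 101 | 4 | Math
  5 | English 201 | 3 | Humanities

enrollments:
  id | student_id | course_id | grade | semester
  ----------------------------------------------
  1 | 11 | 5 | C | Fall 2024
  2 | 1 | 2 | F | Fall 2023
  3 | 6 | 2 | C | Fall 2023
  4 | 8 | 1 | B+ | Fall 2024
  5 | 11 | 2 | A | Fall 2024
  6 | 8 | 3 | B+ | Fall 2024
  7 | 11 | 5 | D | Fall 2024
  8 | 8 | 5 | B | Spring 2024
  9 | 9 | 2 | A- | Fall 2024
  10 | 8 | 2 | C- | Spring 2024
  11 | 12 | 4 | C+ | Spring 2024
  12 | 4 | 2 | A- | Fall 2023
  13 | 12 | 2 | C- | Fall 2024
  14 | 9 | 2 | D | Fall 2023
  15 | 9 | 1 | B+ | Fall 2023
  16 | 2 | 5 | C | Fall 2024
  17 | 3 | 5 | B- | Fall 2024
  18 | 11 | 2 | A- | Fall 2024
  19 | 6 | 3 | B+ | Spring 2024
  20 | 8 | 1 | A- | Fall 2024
SELECT p.name FROM courses p LEFT JOIN enrollments c ON c.course_id = p.id WHERE c.id IS NULL

Execution result:
(no rows)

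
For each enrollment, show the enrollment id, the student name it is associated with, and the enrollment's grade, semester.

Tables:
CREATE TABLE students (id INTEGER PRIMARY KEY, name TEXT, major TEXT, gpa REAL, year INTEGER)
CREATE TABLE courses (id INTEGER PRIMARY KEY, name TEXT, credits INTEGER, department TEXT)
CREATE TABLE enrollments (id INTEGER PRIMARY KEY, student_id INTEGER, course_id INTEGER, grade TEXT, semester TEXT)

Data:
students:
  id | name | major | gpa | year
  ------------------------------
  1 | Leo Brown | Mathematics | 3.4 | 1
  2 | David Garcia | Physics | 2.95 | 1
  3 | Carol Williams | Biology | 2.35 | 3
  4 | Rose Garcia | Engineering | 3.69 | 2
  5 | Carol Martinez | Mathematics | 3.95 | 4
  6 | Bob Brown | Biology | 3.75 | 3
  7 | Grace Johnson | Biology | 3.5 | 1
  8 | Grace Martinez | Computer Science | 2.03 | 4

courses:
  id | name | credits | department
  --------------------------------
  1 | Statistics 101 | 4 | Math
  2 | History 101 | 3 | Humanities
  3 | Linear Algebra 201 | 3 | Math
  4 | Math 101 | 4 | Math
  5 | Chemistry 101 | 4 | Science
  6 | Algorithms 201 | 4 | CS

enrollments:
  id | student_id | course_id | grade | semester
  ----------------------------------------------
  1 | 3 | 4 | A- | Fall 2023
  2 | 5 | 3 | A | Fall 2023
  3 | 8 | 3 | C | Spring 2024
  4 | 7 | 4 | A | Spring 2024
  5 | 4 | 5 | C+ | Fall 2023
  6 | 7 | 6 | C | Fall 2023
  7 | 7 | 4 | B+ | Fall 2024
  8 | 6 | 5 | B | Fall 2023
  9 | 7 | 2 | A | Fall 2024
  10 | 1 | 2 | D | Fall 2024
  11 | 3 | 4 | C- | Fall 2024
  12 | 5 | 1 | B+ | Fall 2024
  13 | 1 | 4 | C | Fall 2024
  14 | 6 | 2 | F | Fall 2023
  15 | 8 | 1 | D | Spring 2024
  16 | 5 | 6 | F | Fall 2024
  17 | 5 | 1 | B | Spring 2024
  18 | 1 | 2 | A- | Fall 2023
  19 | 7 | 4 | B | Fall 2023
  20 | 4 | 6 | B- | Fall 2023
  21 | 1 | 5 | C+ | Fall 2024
SELECT c.id, p.name AS student, c.grade, c.semester FROM enrollments c JOIN students p ON c.student_id = p.id

Execution result:
id | student | grade | semester
1 | Carol Williams | A- | Fall 2023
2 | Carol Martinez | A | Fall 2023
3 | Grace Martinez | C | Spring 2024
4 | Grace Johnson | A | Spring 2024
5 | Rose Garcia | C+ | Fall 2023
6 | Grace Johnson | C | Fall 2023
7 | Grace Johnson | B+ | Fall 2024
8 | Bob Brown | B | Fall 2023
9 | Grace Johnson | A | Fall 2024
10 | Leo Brown | D | Fall 2024
11 | Carol Williams | C- | Fall 2024
12 | Carol Martinez | B+ | Fall 2024
13 | Leo Brown | C | Fall 2024
14 | Bob Brown | F | Fall 2023
15 | Grace Martinez | D | Spring 2024
16 | Carol Martinez | F | Fall 2024
17 | Carol Martinez | B | Spring 2024
18 | Leo Brown | A- | Fall 2023
19 | Grace Johnson | B | Fall 2023
20 | Rose Garcia | B- | Fall 2023
21 | Leo Brown | C+ | Fall 2024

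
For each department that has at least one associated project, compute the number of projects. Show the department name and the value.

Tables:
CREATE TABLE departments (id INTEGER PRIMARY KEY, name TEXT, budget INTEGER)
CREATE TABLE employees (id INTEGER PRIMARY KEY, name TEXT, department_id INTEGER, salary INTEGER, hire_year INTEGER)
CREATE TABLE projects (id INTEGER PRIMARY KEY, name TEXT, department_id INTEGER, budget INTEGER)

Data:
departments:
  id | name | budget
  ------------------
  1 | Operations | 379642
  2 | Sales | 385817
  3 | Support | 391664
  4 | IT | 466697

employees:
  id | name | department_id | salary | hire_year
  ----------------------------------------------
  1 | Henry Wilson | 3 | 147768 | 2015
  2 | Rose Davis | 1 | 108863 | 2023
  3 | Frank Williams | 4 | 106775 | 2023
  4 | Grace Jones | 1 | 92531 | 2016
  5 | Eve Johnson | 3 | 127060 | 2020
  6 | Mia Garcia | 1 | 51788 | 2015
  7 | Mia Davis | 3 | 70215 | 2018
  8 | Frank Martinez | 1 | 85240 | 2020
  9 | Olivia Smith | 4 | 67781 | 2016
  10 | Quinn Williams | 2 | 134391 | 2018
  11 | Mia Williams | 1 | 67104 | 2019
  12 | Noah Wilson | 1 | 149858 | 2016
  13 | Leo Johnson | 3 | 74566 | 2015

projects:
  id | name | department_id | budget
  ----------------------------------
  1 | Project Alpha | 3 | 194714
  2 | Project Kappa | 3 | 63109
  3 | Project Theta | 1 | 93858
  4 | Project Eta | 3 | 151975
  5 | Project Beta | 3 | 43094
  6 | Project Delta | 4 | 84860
SELECT p.name, COUNT(*) AS n FROM projects c JOIN departments p ON c.department_id = p.id GROUP BY p.id, p.name

Execution result:
name | n
Operations | 1
Support | 4
IT | 1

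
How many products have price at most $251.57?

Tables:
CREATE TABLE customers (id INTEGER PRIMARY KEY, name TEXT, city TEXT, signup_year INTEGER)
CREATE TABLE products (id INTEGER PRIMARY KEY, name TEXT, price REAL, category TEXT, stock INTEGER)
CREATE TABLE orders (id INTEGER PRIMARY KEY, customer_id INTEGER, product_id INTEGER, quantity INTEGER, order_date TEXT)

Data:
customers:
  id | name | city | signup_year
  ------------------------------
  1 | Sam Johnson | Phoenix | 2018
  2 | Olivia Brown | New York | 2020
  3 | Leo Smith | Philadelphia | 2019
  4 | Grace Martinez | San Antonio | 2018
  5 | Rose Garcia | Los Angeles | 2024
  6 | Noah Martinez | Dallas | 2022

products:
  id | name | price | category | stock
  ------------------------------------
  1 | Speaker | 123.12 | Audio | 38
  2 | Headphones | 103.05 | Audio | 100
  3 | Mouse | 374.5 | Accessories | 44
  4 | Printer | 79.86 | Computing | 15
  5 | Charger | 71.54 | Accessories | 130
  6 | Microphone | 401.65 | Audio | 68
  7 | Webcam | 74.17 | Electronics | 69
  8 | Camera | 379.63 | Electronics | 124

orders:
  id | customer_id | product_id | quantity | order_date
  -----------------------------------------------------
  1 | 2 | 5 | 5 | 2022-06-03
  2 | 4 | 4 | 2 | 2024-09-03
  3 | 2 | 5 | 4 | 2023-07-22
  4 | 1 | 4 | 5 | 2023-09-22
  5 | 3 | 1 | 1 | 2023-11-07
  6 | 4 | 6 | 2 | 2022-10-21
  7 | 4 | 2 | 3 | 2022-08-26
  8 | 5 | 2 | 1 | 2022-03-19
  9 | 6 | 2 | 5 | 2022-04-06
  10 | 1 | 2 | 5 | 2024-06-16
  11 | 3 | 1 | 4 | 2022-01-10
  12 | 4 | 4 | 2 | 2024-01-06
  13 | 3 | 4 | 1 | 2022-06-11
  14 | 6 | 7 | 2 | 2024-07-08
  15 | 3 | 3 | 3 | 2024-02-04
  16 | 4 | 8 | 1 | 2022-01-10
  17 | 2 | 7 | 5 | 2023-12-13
SELECT COUNT(*) FROM products WHERE price <= 251.57

Execution result:
5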